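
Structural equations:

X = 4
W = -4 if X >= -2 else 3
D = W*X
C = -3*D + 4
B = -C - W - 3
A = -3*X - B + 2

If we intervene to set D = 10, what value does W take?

Under do(D=10), the mechanism D = W*X is discarded; D is fixed at 10.
Since W is not a descendant of the intervened variable, it is unaffected.
W = -4 if X >= -2 else 3  [with X=4]  = -4

-4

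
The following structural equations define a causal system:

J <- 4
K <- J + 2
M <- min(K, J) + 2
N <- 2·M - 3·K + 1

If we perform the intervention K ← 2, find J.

Under do(K=2), the mechanism K <- J + 2 is discarded; K is fixed at 2.
J is not downstream of the intervention, so its value is determined by the original equations.

4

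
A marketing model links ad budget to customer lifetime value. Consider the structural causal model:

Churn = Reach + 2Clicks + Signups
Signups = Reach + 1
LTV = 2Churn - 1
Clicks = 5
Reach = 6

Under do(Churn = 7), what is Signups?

7

Under do(Churn=7), the mechanism Churn = Reach + 2Clicks + Signups is discarded; Churn is fixed at 7.
Since Signups is not a descendant of the intervened variable, it is unaffected.
Signups = Reach + 1  [with Reach=6]  = 7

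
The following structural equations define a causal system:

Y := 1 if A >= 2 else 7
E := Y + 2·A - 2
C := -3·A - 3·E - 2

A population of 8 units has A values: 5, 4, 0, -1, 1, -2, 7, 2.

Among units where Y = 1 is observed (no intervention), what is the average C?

-39.5

Observing Y=1 restricts to units where Y's equation naturally yields 1: A ∈ {5, 4, 7, 2}. In that subpopulation C = -44, -35, -62, -17, mean -39.5.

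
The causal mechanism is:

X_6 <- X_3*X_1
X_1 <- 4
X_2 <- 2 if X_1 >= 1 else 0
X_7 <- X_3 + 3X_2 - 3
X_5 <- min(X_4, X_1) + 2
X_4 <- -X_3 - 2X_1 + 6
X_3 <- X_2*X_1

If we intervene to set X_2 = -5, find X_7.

Under do(X_2=-5), the mechanism X_2 <- 2 if X_1 >= 1 else 0 is discarded; X_2 is fixed at -5.
X_3 = X_2*X_1  [with X_2=-5, X_1=4]  = -20
X_7 = X_3 + 3X_2 - 3  [with X_3=-20, X_2=-5]  = -38

-38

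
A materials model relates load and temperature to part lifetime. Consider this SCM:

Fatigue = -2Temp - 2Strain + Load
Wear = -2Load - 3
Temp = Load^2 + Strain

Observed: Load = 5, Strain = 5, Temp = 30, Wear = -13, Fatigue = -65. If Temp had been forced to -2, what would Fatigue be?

do(Temp=-2) replaces the equation Temp = Load^2 + Strain with the constant Temp = -2.
Fatigue = -2Temp - 2Strain + Load  [with Temp=-2, Strain=5, Load=5]  = -1

-1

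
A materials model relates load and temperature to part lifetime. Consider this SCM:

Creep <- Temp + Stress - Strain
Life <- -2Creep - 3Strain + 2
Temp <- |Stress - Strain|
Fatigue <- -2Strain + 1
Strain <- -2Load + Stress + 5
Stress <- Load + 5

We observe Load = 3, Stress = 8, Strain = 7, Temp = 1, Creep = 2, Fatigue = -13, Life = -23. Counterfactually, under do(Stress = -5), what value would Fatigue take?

Under do(Stress=-5), the mechanism Stress <- Load + 5 is discarded; Stress is fixed at -5.
Strain = -2Load + Stress + 5  [with Load=3, Stress=-5]  = -6
Fatigue = -2Strain + 1  [with Strain=-6]  = 13

13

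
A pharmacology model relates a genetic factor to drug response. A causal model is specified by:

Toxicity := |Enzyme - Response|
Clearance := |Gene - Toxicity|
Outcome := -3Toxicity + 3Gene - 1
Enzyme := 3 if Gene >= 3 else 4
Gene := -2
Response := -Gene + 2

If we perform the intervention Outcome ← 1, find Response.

4

do(Outcome=1) replaces the equation Outcome := -3Toxicity + 3Gene - 1 with the constant Outcome = 1.
Response is not downstream of the intervention, so its value is determined by the original equations.
Response = -Gene + 2  [with Gene=-2]  = 4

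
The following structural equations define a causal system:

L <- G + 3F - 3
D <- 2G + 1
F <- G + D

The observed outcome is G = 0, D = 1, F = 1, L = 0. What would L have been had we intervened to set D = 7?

Under do(D=7), the mechanism D <- 2G + 1 is discarded; D is fixed at 7.
F = G + D  [with G=0, D=7]  = 7
L = G + 3F - 3  [with G=0, F=7]  = 18

18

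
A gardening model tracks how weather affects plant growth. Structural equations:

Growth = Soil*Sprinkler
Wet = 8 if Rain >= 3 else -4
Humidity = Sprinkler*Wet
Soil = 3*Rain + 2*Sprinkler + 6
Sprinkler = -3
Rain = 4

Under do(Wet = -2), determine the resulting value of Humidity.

6

Under do(Wet=-2), the mechanism Wet = 8 if Rain >= 3 else -4 is discarded; Wet is fixed at -2.
Humidity = Sprinkler*Wet  [with Sprinkler=-3, Wet=-2]  = 6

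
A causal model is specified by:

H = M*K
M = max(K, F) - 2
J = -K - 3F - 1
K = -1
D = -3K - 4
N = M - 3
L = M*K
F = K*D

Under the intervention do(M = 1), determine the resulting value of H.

The intervention breaks the incoming arrows to M: M = max(K, F) - 2 no longer applies, and M = 1.
H = M*K  [with M=1, K=-1]  = -1

-1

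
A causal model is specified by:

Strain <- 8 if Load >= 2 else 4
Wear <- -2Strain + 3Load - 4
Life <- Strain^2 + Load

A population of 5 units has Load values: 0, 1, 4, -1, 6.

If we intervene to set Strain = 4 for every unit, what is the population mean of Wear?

Under do(Strain=4), Strain's equation is replaced by Strain=4 for every unit. Per-unit Wear: -12, -9, 0, -15, 6. Mean = -6.

-6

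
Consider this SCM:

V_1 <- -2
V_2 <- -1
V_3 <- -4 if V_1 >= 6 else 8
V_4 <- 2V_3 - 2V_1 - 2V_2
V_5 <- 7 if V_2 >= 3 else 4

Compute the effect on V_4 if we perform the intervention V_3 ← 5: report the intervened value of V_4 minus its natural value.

-6

The intervention breaks the incoming arrows to V_3: V_3 <- -4 if V_1 >= 6 else 8 no longer applies, and V_3 = 5.
V_4 = 2V_3 - 2V_1 - 2V_2  [with V_3=5, V_1=-2, V_2=-1]  = 16
Without intervention: V_3 = -4 if V_1 >= 6 else 8  [with V_1=-2]  = 8; V_4 = 2V_3 - 2V_1 - 2V_2  [with V_3=8, V_1=-2, V_2=-1]  = 22.
Change = 16 − 22 = -6.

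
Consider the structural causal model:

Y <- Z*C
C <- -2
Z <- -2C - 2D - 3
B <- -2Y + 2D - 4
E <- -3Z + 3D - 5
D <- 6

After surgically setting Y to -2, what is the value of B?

12

Intervening sets Y = -2 and removes its equation (Y <- Z*C).
B = -2Y + 2D - 4  [with Y=-2, D=6]  = 12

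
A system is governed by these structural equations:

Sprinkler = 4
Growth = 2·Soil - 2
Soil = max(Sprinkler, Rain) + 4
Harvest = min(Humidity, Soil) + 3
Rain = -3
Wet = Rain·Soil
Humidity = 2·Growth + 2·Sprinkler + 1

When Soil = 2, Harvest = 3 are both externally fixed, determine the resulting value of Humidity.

13

Under do(Soil = 2, Harvest = 3), each intervened variable's structural equation is replaced by its fixed value.
Growth = 2·Soil - 2  [with Soil=2]  = 2
Humidity = 2·Growth + 2·Sprinkler + 1  [with Growth=2, Sprinkler=4]  = 13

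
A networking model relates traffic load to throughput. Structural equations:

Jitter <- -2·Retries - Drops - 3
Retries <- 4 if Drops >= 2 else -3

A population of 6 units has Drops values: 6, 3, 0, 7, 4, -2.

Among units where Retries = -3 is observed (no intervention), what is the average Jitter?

E[Jitter|Retries=-3] averages over only the 2 units with Retries=-3 (Drops = 0, -2): Jitter = 3, 5, mean 4.

4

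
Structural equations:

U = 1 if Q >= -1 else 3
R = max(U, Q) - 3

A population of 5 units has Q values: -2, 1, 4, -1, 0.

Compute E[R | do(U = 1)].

do(U=1) breaks U's dependence on Q. With U=1 fixed, R across the units is -2, -2, 1, -2, -2, mean -1.4.

-1.4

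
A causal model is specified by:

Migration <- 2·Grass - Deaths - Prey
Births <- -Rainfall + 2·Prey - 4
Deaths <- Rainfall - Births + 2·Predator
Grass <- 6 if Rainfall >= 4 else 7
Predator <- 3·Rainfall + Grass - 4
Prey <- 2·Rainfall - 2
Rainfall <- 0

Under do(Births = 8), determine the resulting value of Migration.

Under do(Births=8), the mechanism Births <- -Rainfall + 2·Prey - 4 is discarded; Births is fixed at 8.
Grass = 6 if Rainfall >= 4 else 7  [with Rainfall=0]  = 7
Prey = 2·Rainfall - 2  [with Rainfall=0]  = -2
Predator = 3·Rainfall + Grass - 4  [with Rainfall=0, Grass=7]  = 3
Deaths = Rainfall - Births + 2·Predator  [with Rainfall=0, Births=8, Predator=3]  = -2
Migration = 2·Grass - Deaths - Prey  [with Grass=7, Deaths=-2, Prey=-2]  = 18

18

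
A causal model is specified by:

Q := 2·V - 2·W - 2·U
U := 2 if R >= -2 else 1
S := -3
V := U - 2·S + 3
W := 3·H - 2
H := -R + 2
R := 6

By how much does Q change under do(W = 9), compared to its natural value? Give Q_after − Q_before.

Under do(W=9), the mechanism W := 3·H - 2 is discarded; W is fixed at 9.
U = 2 if R >= -2 else 1  [with R=6]  = 2
V = U - 2·S + 3  [with U=2, S=-3]  = 11
Q = 2·V - 2·W - 2·U  [with V=11, W=9, U=2]  = 0
Without intervention: H = -R + 2  [with R=6]  = -4; U = 2 if R >= -2 else 1  [with R=6]  = 2; W = 3·H - 2  [with H=-4]  = -14; V = U - 2·S + 3  [with U=2, S=-3]  = 11; Q = 2·V - 2·W - 2·U  [with V=11, W=-14, U=2]  = 46.
Change = 0 − 46 = -46.

-46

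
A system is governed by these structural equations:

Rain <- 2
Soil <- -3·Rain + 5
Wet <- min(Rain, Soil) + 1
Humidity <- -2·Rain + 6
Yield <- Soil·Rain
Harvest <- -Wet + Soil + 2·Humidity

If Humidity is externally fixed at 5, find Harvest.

9

Under do(Humidity=5), the mechanism Humidity <- -2·Rain + 6 is discarded; Humidity is fixed at 5.
Soil = -3·Rain + 5  [with Rain=2]  = -1
Wet = min(Rain, Soil) + 1  [with Rain=2, Soil=-1]  = 0
Harvest = -Wet + Soil + 2·Humidity  [with Wet=0, Soil=-1, Humidity=5]  = 9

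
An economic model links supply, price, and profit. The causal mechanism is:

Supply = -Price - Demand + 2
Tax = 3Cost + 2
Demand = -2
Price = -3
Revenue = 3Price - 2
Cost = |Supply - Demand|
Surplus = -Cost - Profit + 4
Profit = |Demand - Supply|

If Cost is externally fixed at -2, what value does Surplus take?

do(Cost=-2) replaces the equation Cost = |Supply - Demand| with the constant Cost = -2.
Supply = -Price - Demand + 2  [with Price=-3, Demand=-2]  = 7
Profit = |Demand - Supply|  [with Demand=-2, Supply=7]  = 9
Surplus = -Cost - Profit + 4  [with Cost=-2, Profit=9]  = -3

-3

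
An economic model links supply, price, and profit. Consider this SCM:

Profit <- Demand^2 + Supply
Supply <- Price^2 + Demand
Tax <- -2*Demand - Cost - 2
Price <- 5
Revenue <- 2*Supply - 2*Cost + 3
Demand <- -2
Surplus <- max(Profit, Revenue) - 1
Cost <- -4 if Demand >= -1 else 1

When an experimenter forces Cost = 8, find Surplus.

32

do(Cost=8) replaces the equation Cost <- -4 if Demand >= -1 else 1 with the constant Cost = 8.
Supply = Price^2 + Demand  [with Price=5, Demand=-2]  = 23
Revenue = 2*Supply - 2*Cost + 3  [with Supply=23, Cost=8]  = 33
Profit = Demand^2 + Supply  [with Demand=-2, Supply=23]  = 27
Surplus = max(Profit, Revenue) - 1  [with Profit=27, Revenue=33]  = 32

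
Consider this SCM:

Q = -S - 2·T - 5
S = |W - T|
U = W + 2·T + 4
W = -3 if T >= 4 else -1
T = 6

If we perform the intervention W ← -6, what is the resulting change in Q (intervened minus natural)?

-3

Under do(W=-6), the mechanism W = -3 if T >= 4 else -1 is discarded; W is fixed at -6.
S = |W - T|  [with W=-6, T=6]  = 12
Q = -S - 2·T - 5  [with S=12, T=6]  = -29
Without intervention: W = -3 if T >= 4 else -1  [with T=6]  = -3; S = |W - T|  [with W=-3, T=6]  = 9; Q = -S - 2·T - 5  [with S=9, T=6]  = -26.
Change = -29 − (-26) = -3.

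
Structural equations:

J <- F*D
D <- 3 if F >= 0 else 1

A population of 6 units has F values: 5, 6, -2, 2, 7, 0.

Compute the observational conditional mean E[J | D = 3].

12

Observing D=3 restricts to units where D's equation naturally yields 3: F ∈ {5, 6, 2, 7, 0}. In that subpopulation J = 15, 18, 6, 21, 0, mean 12.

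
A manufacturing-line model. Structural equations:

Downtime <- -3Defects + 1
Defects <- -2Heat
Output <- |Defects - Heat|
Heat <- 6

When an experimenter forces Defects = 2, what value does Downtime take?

-5

Under do(Defects=2), the mechanism Defects <- -2Heat is discarded; Defects is fixed at 2.
Downtime = -3Defects + 1  [with Defects=2]  = -5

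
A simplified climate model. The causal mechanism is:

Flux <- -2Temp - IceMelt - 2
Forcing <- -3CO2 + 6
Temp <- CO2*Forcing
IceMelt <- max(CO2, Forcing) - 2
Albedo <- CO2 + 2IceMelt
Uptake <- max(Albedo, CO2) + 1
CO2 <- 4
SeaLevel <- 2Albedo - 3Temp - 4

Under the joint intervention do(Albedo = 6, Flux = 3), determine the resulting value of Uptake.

7

Under do(Albedo = 6, Flux = 3), each intervened variable's structural equation is replaced by its fixed value.
Uptake = max(Albedo, CO2) + 1  [with Albedo=6, CO2=4]  = 7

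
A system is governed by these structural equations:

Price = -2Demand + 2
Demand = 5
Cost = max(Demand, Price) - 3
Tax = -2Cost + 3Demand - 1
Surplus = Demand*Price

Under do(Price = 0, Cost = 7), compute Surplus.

Under do(Price = 0, Cost = 7), each intervened variable's structural equation is replaced by its fixed value.
Surplus = Demand*Price  [with Demand=5, Price=0]  = 0

0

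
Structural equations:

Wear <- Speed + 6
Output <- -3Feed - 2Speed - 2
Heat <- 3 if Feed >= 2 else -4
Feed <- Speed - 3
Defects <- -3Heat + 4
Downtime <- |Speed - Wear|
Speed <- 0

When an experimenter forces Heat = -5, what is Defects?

do(Heat=-5) replaces the equation Heat <- 3 if Feed >= 2 else -4 with the constant Heat = -5.
Defects = -3Heat + 4  [with Heat=-5]  = 19

19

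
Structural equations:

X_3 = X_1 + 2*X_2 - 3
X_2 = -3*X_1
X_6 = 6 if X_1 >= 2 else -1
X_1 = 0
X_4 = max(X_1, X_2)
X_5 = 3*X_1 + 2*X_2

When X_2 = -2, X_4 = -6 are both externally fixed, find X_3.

-7

The joint intervention fixes X_2 = -2, X_4 = -6, removing each variable's own equation.
X_3 = X_1 + 2*X_2 - 3  [with X_1=0, X_2=-2]  = -7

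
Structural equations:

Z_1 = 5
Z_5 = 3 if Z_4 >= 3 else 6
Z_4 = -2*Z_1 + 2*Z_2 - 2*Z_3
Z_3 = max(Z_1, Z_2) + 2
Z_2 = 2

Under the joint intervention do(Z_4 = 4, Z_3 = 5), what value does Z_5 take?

The joint intervention fixes Z_4 = 4, Z_3 = 5, removing each variable's own equation.
Z_5 = 3 if Z_4 >= 3 else 6  [with Z_4=4]  = 3

3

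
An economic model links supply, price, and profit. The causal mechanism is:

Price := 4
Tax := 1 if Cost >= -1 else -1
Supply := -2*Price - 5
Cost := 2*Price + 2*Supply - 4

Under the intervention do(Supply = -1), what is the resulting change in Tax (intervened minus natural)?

2

Under do(Supply=-1), the mechanism Supply := -2*Price - 5 is discarded; Supply is fixed at -1.
Cost = 2*Price + 2*Supply - 4  [with Price=4, Supply=-1]  = 2
Tax = 1 if Cost >= -1 else -1  [with Cost=2]  = 1
Without intervention: Supply = -2*Price - 5  [with Price=4]  = -13; Cost = 2*Price + 2*Supply - 4  [with Price=4, Supply=-13]  = -22; Tax = 1 if Cost >= -1 else -1  [with Cost=-22]  = -1.
Change = 1 − (-1) = 2.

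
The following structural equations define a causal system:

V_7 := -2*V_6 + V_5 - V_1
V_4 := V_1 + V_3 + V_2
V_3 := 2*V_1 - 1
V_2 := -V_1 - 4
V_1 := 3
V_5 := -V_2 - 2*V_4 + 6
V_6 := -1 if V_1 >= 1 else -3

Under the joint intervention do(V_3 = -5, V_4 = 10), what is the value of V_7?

-8

Under do(V_3 = -5, V_4 = 10), each intervened variable's structural equation is replaced by its fixed value.
V_2 = -V_1 - 4  [with V_1=3]  = -7
V_5 = -V_2 - 2*V_4 + 6  [with V_2=-7, V_4=10]  = -7
V_6 = -1 if V_1 >= 1 else -3  [with V_1=3]  = -1
V_7 = -2*V_6 + V_5 - V_1  [with V_6=-1, V_5=-7, V_1=3]  = -8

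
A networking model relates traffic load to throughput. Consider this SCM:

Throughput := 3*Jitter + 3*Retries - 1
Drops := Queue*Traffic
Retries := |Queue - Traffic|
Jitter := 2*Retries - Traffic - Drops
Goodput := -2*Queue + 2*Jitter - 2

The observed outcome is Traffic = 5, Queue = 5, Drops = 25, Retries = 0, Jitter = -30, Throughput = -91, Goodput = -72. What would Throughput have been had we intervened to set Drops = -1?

-13

The intervention breaks the incoming arrows to Drops: Drops := Queue*Traffic no longer applies, and Drops = -1.
Retries = |Queue - Traffic|  [with Queue=5, Traffic=5]  = 0
Jitter = 2*Retries - Traffic - Drops  [with Retries=0, Traffic=5, Drops=-1]  = -4
Throughput = 3*Jitter + 3*Retries - 1  [with Jitter=-4, Retries=0]  = -13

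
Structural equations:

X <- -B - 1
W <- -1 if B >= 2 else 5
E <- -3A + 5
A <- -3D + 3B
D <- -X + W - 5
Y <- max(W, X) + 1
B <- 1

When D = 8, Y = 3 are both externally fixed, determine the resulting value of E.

Setting D = 8, Y = 3 by intervention discards those variables' equations.
A = -3D + 3B  [with D=8, B=1]  = -21
E = -3A + 5  [with A=-21]  = 68

68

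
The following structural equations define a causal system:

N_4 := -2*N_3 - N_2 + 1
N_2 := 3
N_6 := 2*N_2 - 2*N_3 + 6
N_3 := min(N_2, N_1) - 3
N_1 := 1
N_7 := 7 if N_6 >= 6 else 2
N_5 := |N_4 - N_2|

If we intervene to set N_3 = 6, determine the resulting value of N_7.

The intervention breaks the incoming arrows to N_3: N_3 := min(N_2, N_1) - 3 no longer applies, and N_3 = 6.
N_6 = 2*N_2 - 2*N_3 + 6  [with N_2=3, N_3=6]  = 0
N_7 = 7 if N_6 >= 6 else 2  [with N_6=0]  = 2

2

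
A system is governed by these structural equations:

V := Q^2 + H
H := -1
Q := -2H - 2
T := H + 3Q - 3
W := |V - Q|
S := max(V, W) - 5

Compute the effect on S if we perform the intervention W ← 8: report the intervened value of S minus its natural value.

7

Intervening sets W = 8 and removes its equation (W := |V - Q|).
Q = -2H - 2  [with H=-1]  = 0
V = Q^2 + H  [with Q=0, H=-1]  = -1
S = max(V, W) - 5  [with V=-1, W=8]  = 3
Without intervention: Q = -2H - 2  [with H=-1]  = 0; V = Q^2 + H  [with Q=0, H=-1]  = -1; W = |V - Q|  [with V=-1, Q=0]  = 1; S = max(V, W) - 5  [with V=-1, W=1]  = -4.
Change = 3 − (-4) = 7.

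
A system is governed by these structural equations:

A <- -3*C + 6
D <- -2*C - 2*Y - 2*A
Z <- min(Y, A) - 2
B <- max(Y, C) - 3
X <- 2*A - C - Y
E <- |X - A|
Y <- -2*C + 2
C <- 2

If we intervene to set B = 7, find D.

0

do(B=7) replaces the equation B <- max(Y, C) - 3 with the constant B = 7.
Since D is not a descendant of the intervened variable, it is unaffected.
A = -3*C + 6  [with C=2]  = 0
Y = -2*C + 2  [with C=2]  = -2
D = -2*C - 2*Y - 2*A  [with C=2, Y=-2, A=0]  = 0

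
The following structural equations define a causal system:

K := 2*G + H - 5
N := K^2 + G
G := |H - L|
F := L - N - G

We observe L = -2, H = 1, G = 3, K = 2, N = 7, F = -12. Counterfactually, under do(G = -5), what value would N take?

191

do(G=-5) replaces the equation G := |H - L| with the constant G = -5.
K = 2*G + H - 5  [with G=-5, H=1]  = -14
N = K^2 + G  [with K=-14, G=-5]  = 191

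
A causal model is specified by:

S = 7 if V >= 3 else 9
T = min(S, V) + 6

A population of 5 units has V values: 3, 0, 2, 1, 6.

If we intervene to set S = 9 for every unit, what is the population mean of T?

8.4

Every unit gets S=9 under the intervention. T values become 9, 6, 8, 7, 12; E[T|do(S=9)] = 8.4.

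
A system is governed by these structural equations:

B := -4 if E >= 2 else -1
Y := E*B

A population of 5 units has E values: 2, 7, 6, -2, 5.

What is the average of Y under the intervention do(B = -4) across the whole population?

Every unit gets B=-4 under the intervention. Y values become -8, -28, -24, 8, -20; E[Y|do(B=-4)] = -14.4.

-14.4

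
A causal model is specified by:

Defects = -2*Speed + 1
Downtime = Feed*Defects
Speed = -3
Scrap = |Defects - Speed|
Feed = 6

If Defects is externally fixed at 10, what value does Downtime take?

do(Defects=10) replaces the equation Defects = -2*Speed + 1 with the constant Defects = 10.
Downtime = Feed*Defects  [with Feed=6, Defects=10]  = 60

60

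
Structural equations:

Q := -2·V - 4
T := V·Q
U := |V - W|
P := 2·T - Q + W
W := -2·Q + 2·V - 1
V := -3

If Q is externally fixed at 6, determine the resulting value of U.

16

Under do(Q=6), the mechanism Q := -2·V - 4 is discarded; Q is fixed at 6.
W = -2·Q + 2·V - 1  [with Q=6, V=-3]  = -19
U = |V - W|  [with V=-3, W=-19]  = 16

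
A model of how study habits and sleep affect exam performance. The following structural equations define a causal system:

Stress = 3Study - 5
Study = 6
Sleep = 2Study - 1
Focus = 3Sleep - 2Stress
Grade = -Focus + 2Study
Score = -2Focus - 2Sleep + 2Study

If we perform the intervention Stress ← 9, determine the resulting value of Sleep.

Under do(Stress=9), the mechanism Stress = 3Study - 5 is discarded; Stress is fixed at 9.
Since Sleep is not a descendant of the intervened variable, it is unaffected.
Sleep = 2Study - 1  [with Study=6]  = 11

11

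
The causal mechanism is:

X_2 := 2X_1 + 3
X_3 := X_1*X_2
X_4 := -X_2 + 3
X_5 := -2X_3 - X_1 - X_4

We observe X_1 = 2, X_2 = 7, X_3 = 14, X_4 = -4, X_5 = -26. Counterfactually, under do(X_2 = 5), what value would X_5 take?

-20

do(X_2=5) replaces the equation X_2 := 2X_1 + 3 with the constant X_2 = 5.
X_3 = X_1*X_2  [with X_1=2, X_2=5]  = 10
X_4 = -X_2 + 3  [with X_2=5]  = -2
X_5 = -2X_3 - X_1 - X_4  [with X_3=10, X_1=2, X_4=-2]  = -20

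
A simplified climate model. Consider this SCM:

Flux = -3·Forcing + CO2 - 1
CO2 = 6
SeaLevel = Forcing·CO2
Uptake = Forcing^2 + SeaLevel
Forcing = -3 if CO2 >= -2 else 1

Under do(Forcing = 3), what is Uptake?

27

do(Forcing=3) replaces the equation Forcing = -3 if CO2 >= -2 else 1 with the constant Forcing = 3.
SeaLevel = Forcing·CO2  [with Forcing=3, CO2=6]  = 18
Uptake = Forcing^2 + SeaLevel  [with Forcing=3, SeaLevel=18]  = 27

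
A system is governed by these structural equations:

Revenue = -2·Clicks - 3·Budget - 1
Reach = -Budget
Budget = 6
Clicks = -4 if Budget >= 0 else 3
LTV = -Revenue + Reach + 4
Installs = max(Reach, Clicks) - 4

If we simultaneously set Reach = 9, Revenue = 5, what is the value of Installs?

5

The joint intervention fixes Reach = 9, Revenue = 5, removing each variable's own equation.
Clicks = -4 if Budget >= 0 else 3  [with Budget=6]  = -4
Installs = max(Reach, Clicks) - 4  [with Reach=9, Clicks=-4]  = 5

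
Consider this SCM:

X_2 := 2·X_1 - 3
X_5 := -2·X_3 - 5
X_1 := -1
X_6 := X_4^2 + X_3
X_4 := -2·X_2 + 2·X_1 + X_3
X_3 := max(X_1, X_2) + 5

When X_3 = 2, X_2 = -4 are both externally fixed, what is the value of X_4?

The joint intervention fixes X_3 = 2, X_2 = -4, removing each variable's own equation.
X_4 = -2·X_2 + 2·X_1 + X_3  [with X_2=-4, X_1=-1, X_3=2]  = 8

8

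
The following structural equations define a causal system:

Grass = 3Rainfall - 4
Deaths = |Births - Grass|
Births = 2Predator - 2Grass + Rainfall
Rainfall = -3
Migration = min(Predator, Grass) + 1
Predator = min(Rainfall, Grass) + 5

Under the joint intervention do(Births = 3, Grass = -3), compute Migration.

The joint intervention fixes Births = 3, Grass = -3, removing each variable's own equation.
Predator = min(Rainfall, Grass) + 5  [with Rainfall=-3, Grass=-3]  = 2
Migration = min(Predator, Grass) + 1  [with Predator=2, Grass=-3]  = -2

-2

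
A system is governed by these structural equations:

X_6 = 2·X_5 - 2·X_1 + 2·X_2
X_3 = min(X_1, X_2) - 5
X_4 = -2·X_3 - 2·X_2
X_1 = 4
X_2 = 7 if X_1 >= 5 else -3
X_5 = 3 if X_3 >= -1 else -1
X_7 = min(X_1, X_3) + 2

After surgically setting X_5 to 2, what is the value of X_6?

The intervention breaks the incoming arrows to X_5: X_5 = 3 if X_3 >= -1 else -1 no longer applies, and X_5 = 2.
X_2 = 7 if X_1 >= 5 else -3  [with X_1=4]  = -3
X_6 = 2·X_5 - 2·X_1 + 2·X_2  [with X_5=2, X_1=4, X_2=-3]  = -10

-10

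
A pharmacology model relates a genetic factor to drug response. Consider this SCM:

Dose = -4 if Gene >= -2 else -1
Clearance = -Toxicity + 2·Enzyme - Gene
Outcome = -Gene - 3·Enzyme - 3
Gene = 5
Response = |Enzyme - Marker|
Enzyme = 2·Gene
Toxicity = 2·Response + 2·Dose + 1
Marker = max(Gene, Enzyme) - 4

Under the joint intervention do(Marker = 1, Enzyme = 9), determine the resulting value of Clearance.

4

The joint intervention fixes Marker = 1, Enzyme = 9, removing each variable's own equation.
Dose = -4 if Gene >= -2 else -1  [with Gene=5]  = -4
Response = |Enzyme - Marker|  [with Enzyme=9, Marker=1]  = 8
Toxicity = 2·Response + 2·Dose + 1  [with Response=8, Dose=-4]  = 9
Clearance = -Toxicity + 2·Enzyme - Gene  [with Toxicity=9, Enzyme=9, Gene=5]  = 4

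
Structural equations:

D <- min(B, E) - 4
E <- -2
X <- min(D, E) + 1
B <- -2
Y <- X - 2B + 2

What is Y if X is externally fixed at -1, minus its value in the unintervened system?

4

Intervening sets X = -1 and removes its equation (X <- min(D, E) + 1).
Y = X - 2B + 2  [with X=-1, B=-2]  = 5
Without intervention: D = min(B, E) - 4  [with B=-2, E=-2]  = -6; X = min(D, E) + 1  [with D=-6, E=-2]  = -5; Y = X - 2B + 2  [with X=-5, B=-2]  = 1.
Change = 5 − 1 = 4.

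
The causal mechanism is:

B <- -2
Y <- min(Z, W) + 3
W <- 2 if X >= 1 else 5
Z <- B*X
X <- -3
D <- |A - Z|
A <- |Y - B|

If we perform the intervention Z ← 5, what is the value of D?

The intervention breaks the incoming arrows to Z: Z <- B*X no longer applies, and Z = 5.
W = 2 if X >= 1 else 5  [with X=-3]  = 5
Y = min(Z, W) + 3  [with Z=5, W=5]  = 8
A = |Y - B|  [with Y=8, B=-2]  = 10
D = |A - Z|  [with A=10, Z=5]  = 5

5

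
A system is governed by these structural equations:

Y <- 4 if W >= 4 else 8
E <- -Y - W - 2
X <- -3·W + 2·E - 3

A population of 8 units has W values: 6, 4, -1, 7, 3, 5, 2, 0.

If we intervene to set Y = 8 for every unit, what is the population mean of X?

-39.25

Under do(Y=8), Y's equation is replaced by Y=8 for every unit. Per-unit X: -53, -43, -18, -58, -38, -48, -33, -23. Mean = -39.25.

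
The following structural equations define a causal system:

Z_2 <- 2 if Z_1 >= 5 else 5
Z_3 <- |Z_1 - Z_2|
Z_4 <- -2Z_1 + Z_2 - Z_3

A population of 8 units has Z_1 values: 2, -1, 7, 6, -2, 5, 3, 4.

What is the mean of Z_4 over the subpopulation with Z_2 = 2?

E[Z_4|Z_2=2] averages over only the 3 units with Z_2=2 (Z_1 = 7, 6, 5): Z_4 = -17, -14, -11, mean -14.

-14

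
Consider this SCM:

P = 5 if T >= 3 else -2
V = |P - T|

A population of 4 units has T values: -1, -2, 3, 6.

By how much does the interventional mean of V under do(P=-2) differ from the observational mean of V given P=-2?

3

Under do(P=-2), P's equation is replaced by P=-2 for every unit. Per-unit V: 1, 0, 5, 8. Mean = 3.5.
Conditioning on P=-2 selects the 2 unit(s) with T ∈ {-1, -2}. Their V values: 1, 0. Mean = 0.5.
Difference = 3.5 − 0.5 = 3.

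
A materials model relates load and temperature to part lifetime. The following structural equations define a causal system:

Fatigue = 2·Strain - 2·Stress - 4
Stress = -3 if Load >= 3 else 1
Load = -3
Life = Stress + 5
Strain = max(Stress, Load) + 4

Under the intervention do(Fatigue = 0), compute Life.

Intervening sets Fatigue = 0 and removes its equation (Fatigue = 2·Strain - 2·Stress - 4).
No directed path runs from Fatigue to Life, so Life keeps its natural value.
Stress = -3 if Load >= 3 else 1  [with Load=-3]  = 1
Life = Stress + 5  [with Stress=1]  = 6

6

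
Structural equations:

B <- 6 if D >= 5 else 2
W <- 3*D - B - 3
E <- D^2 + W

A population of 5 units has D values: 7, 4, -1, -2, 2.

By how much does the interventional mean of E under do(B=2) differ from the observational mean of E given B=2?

12.3

do(B=2) breaks B's dependence on D. With B=2 fixed, E across the units is 65, 23, -7, -7, 5, mean 15.8.
E[E|B=2] averages over only the 4 units with B=2 (D = 4, -1, -2, 2): E = 23, -7, -7, 5, mean 3.5.
Difference = 15.8 − 3.5 = 12.3.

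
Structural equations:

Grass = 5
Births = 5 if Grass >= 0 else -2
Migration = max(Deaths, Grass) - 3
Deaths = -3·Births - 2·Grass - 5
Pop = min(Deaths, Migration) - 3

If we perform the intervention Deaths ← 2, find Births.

5

Under do(Deaths=2), the mechanism Deaths = -3·Births - 2·Grass - 5 is discarded; Deaths is fixed at 2.
Since Births is not a descendant of the intervened variable, it is unaffected.
Births = 5 if Grass >= 0 else -2  [with Grass=5]  = 5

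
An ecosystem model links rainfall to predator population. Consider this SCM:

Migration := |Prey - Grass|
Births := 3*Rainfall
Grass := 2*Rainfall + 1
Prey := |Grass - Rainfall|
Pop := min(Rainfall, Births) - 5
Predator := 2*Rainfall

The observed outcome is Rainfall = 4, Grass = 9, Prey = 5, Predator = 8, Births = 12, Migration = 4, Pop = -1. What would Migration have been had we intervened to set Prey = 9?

0

The intervention breaks the incoming arrows to Prey: Prey := |Grass - Rainfall| no longer applies, and Prey = 9.
Grass = 2*Rainfall + 1  [with Rainfall=4]  = 9
Migration = |Prey - Grass|  [with Prey=9, Grass=9]  = 0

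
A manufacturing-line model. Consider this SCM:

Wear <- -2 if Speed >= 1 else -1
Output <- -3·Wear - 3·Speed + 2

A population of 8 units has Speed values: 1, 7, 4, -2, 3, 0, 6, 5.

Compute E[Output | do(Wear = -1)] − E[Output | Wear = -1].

-12

The intervention sets Wear=-1 in all 8 units regardless of Speed. Recomputing Output per unit gives 2, -16, -7, 11, -4, 5, -13, -10; average -4.
Conditioning on Wear=-1 selects the 2 unit(s) with Speed ∈ {-2, 0}. Their Output values: 11, 5. Mean = 8.
Difference = -4 − 8 = -12.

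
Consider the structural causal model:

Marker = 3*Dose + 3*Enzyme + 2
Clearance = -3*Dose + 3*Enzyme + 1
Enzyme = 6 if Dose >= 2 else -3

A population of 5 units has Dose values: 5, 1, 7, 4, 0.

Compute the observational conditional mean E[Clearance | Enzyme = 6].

Observing Enzyme=6 restricts to units where Enzyme's equation naturally yields 6: Dose ∈ {5, 7, 4}. In that subpopulation Clearance = 4, -2, 7, mean 3.

3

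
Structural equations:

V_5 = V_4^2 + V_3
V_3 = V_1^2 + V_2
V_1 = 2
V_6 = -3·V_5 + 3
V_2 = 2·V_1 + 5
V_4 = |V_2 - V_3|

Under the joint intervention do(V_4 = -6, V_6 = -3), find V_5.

49

Setting V_4 = -6, V_6 = -3 by intervention discards those variables' equations.
V_2 = 2·V_1 + 5  [with V_1=2]  = 9
V_3 = V_1^2 + V_2  [with V_1=2, V_2=9]  = 13
V_5 = V_4^2 + V_3  [with V_4=-6, V_3=13]  = 49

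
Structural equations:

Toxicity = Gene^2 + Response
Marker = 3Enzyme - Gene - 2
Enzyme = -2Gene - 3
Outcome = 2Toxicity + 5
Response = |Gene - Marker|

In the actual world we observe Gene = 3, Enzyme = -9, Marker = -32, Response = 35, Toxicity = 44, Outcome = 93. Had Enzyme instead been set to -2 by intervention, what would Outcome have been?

Under do(Enzyme=-2), the mechanism Enzyme = -2Gene - 3 is discarded; Enzyme is fixed at -2.
Marker = 3Enzyme - Gene - 2  [with Enzyme=-2, Gene=3]  = -11
Response = |Gene - Marker|  [with Gene=3, Marker=-11]  = 14
Toxicity = Gene^2 + Response  [with Gene=3, Response=14]  = 23
Outcome = 2Toxicity + 5  [with Toxicity=23]  = 51

51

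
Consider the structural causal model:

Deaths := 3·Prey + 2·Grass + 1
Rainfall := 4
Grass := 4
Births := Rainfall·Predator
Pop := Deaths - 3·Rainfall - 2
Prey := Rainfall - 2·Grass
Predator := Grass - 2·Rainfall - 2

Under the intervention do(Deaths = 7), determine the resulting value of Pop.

Intervening sets Deaths = 7 and removes its equation (Deaths := 3·Prey + 2·Grass + 1).
Pop = Deaths - 3·Rainfall - 2  [with Deaths=7, Rainfall=4]  = -7

-7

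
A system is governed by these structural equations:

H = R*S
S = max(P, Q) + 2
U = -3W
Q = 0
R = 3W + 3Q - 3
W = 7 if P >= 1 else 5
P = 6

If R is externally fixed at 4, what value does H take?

32

The intervention breaks the incoming arrows to R: R = 3W + 3Q - 3 no longer applies, and R = 4.
S = max(P, Q) + 2  [with P=6, Q=0]  = 8
H = R*S  [with R=4, S=8]  = 32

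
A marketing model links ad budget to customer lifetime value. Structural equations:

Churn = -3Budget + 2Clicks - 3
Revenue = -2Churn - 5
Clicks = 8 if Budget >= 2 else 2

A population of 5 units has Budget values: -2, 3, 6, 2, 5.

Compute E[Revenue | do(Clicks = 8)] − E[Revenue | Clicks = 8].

Every unit gets Clicks=8 under the intervention. Revenue values become -43, -13, 5, -19, -1; E[Revenue|do(Clicks=8)] = -14.2.
Observing Clicks=8 restricts to units where Clicks's equation naturally yields 8: Budget ∈ {3, 6, 2, 5}. In that subpopulation Revenue = -13, 5, -19, -1, mean -7.
Difference = -14.2 − (-7) = -7.2.

-7.2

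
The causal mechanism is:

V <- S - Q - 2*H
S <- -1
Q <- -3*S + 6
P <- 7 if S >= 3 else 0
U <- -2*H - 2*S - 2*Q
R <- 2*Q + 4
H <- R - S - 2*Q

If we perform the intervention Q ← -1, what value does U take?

Under do(Q=-1), the mechanism Q <- -3*S + 6 is discarded; Q is fixed at -1.
R = 2*Q + 4  [with Q=-1]  = 2
H = R - S - 2*Q  [with R=2, S=-1, Q=-1]  = 5
U = -2*H - 2*S - 2*Q  [with H=5, S=-1, Q=-1]  = -6

-6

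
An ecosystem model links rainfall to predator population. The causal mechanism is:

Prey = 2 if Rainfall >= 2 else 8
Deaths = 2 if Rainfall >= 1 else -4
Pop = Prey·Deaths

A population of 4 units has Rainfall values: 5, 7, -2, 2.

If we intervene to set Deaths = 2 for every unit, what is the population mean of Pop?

Under do(Deaths=2), Deaths's equation is replaced by Deaths=2 for every unit. Per-unit Pop: 4, 4, 16, 4. Mean = 7.

7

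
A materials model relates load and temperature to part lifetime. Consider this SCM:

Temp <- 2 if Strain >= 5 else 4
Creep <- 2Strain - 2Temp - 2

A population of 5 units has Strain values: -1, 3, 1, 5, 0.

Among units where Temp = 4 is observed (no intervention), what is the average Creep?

Conditioning on Temp=4 selects the 4 unit(s) with Strain ∈ {-1, 3, 1, 0}. Their Creep values: -12, -4, -8, -10. Mean = -8.5.

-8.5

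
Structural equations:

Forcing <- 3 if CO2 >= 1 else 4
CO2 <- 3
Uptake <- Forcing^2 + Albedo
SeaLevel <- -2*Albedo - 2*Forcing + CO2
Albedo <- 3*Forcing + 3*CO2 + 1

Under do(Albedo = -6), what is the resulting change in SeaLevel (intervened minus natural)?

50

The intervention breaks the incoming arrows to Albedo: Albedo <- 3*Forcing + 3*CO2 + 1 no longer applies, and Albedo = -6.
Forcing = 3 if CO2 >= 1 else 4  [with CO2=3]  = 3
SeaLevel = -2*Albedo - 2*Forcing + CO2  [with Albedo=-6, Forcing=3, CO2=3]  = 9
Without intervention: Forcing = 3 if CO2 >= 1 else 4  [with CO2=3]  = 3; Albedo = 3*Forcing + 3*CO2 + 1  [with Forcing=3, CO2=3]  = 19; SeaLevel = -2*Albedo - 2*Forcing + CO2  [with Albedo=19, Forcing=3, CO2=3]  = -41.
Change = 9 − (-41) = 50.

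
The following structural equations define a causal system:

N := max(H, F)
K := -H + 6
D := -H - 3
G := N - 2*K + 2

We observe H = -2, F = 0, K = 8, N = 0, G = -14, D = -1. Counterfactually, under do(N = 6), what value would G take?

Intervening sets N = 6 and removes its equation (N := max(H, F)).
K = -H + 6  [with H=-2]  = 8
G = N - 2*K + 2  [with N=6, K=8]  = -8

-8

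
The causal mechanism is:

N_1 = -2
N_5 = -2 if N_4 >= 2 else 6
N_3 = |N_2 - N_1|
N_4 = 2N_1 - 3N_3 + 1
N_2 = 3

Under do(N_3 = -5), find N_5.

do(N_3=-5) replaces the equation N_3 = |N_2 - N_1| with the constant N_3 = -5.
N_4 = 2N_1 - 3N_3 + 1  [with N_1=-2, N_3=-5]  = 12
N_5 = -2 if N_4 >= 2 else 6  [with N_4=12]  = -2

-2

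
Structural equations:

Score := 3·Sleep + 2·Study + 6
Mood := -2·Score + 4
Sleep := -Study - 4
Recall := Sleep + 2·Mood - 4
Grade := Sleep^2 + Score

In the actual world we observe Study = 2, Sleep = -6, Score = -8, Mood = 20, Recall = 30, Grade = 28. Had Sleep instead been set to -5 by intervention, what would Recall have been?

19

do(Sleep=-5) replaces the equation Sleep := -Study - 4 with the constant Sleep = -5.
Score = 3·Sleep + 2·Study + 6  [with Sleep=-5, Study=2]  = -5
Mood = -2·Score + 4  [with Score=-5]  = 14
Recall = Sleep + 2·Mood - 4  [with Sleep=-5, Mood=14]  = 19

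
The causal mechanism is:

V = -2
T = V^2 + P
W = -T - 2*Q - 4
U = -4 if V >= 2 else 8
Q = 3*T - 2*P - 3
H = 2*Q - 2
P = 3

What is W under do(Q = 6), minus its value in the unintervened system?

12

The intervention breaks the incoming arrows to Q: Q = 3*T - 2*P - 3 no longer applies, and Q = 6.
T = V^2 + P  [with V=-2, P=3]  = 7
W = -T - 2*Q - 4  [with T=7, Q=6]  = -23
Without intervention: T = V^2 + P  [with V=-2, P=3]  = 7; Q = 3*T - 2*P - 3  [with T=7, P=3]  = 12; W = -T - 2*Q - 4  [with T=7, Q=12]  = -35.
Change = -23 − (-35) = 12.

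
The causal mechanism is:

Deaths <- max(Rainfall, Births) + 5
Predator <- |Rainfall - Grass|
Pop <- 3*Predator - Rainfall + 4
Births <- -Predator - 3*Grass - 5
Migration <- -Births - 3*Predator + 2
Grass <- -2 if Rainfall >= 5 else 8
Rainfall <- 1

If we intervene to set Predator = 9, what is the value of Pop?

30

The intervention breaks the incoming arrows to Predator: Predator <- |Rainfall - Grass| no longer applies, and Predator = 9.
Pop = 3*Predator - Rainfall + 4  [with Predator=9, Rainfall=1]  = 30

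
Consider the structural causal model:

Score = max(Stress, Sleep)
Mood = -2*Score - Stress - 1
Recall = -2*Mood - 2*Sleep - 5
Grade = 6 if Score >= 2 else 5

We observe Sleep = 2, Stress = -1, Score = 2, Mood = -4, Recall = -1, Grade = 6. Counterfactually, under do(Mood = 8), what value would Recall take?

Intervening sets Mood = 8 and removes its equation (Mood = -2*Score - Stress - 1).
Recall = -2*Mood - 2*Sleep - 5  [with Mood=8, Sleep=2]  = -25

-25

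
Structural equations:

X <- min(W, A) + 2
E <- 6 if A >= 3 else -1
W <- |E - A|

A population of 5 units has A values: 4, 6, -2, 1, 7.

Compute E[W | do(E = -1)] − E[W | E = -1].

3.1

Under do(E=-1), E's equation is replaced by E=-1 for every unit. Per-unit W: 5, 7, 1, 2, 8. Mean = 4.6.
Observing E=-1 restricts to units where E's equation naturally yields -1: A ∈ {-2, 1}. In that subpopulation W = 1, 2, mean 1.5.
Difference = 4.6 − 1.5 = 3.1.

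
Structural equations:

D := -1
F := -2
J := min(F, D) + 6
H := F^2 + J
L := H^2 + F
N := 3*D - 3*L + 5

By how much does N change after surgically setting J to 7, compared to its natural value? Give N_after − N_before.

The intervention breaks the incoming arrows to J: J := min(F, D) + 6 no longer applies, and J = 7.
H = F^2 + J  [with F=-2, J=7]  = 11
L = H^2 + F  [with H=11, F=-2]  = 119
N = 3*D - 3*L + 5  [with D=-1, L=119]  = -355
Without intervention: J = min(F, D) + 6  [with F=-2, D=-1]  = 4; H = F^2 + J  [with F=-2, J=4]  = 8; L = H^2 + F  [with H=8, F=-2]  = 62; N = 3*D - 3*L + 5  [with D=-1, L=62]  = -184.
Change = -355 − (-184) = -171.

-171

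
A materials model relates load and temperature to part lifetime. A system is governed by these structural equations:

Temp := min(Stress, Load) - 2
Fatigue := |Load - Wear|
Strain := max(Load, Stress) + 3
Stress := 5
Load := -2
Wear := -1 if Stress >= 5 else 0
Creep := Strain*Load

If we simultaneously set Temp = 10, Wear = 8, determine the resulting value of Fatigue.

10

Setting Temp = 10, Wear = 8 by intervention discards those variables' equations.
Fatigue = |Load - Wear|  [with Load=-2, Wear=8]  = 10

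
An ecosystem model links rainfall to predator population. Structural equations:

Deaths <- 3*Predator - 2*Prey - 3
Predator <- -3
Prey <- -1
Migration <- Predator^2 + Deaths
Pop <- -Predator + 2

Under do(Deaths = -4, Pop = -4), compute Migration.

The joint intervention fixes Deaths = -4, Pop = -4, removing each variable's own equation.
Migration = Predator^2 + Deaths  [with Predator=-3, Deaths=-4]  = 5

5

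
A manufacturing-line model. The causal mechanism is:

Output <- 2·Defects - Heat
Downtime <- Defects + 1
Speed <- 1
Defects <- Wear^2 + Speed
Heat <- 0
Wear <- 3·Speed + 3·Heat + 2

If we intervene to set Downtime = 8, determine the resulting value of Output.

52

do(Downtime=8) replaces the equation Downtime <- Defects + 1 with the constant Downtime = 8.
Since Output is not a descendant of the intervened variable, it is unaffected.
Wear = 3·Speed + 3·Heat + 2  [with Speed=1, Heat=0]  = 5
Defects = Wear^2 + Speed  [with Wear=5, Speed=1]  = 26
Output = 2·Defects - Heat  [with Defects=26, Heat=0]  = 52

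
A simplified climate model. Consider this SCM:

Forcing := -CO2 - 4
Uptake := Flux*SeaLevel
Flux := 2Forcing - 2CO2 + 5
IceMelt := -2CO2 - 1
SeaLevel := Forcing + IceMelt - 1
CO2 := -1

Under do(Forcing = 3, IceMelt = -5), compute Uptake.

Under do(Forcing = 3, IceMelt = -5), each intervened variable's structural equation is replaced by its fixed value.
SeaLevel = Forcing + IceMelt - 1  [with Forcing=3, IceMelt=-5]  = -3
Flux = 2Forcing - 2CO2 + 5  [with Forcing=3, CO2=-1]  = 13
Uptake = Flux*SeaLevel  [with Flux=13, SeaLevel=-3]  = -39

-39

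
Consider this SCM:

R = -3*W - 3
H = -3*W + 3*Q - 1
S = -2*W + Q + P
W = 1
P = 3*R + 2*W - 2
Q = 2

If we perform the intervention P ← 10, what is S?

Intervening sets P = 10 and removes its equation (P = 3*R + 2*W - 2).
S = -2*W + Q + P  [with W=1, Q=2, P=10]  = 10

10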